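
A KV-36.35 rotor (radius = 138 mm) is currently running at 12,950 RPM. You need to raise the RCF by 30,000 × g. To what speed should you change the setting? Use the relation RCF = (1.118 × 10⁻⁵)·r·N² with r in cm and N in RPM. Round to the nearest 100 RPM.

r = 138 mm = 13.8 cm
Current RCF = 1.118 × 10⁻⁵ × 13.8 × (12950)² = 1.118 × 10⁻⁵ × 13.8 × 167,702,500 ≈ 25,873.8 × g
Target RCF = 25,873.8 + 30,000 = 55,873.8 × g
N² = 55,873.8 / (15.4284 × 10⁻⁵) = 362,149,024
N ≈ √362,149,024 ≈ 19,030.2

≈ 19000 RPM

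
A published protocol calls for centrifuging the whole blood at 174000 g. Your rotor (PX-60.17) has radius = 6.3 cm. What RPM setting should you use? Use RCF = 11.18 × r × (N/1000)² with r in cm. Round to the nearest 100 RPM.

N ≈ 49700 RPM

RCF = 11.18 × r × (N/1000)²
174,000 = 11.18 × 6.3 × (N/1000)²
(N/1000)² = 174,000 / 70.434 = 2470.398
N = 1000 × √2470.398 ≈ 49,703.1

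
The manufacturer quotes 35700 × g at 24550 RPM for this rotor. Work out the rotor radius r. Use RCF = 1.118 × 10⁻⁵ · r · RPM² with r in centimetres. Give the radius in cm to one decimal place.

r ≈ 5.3 cm

35700 = 1.118 × 10⁻⁵ × r × (24550)²
r = 35700 / (1.118 × 10⁻⁵ × 602,702,500) = 35700 / 6738.214 ≈ 5.298 cm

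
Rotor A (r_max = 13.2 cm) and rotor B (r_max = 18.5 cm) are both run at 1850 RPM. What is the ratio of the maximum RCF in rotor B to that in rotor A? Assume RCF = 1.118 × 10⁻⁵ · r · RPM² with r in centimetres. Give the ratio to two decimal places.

1.40

At fixed N, RCF ∝ r, so RCF_B/RCF_A = r_B/r_A = 18.5 / 13.2 = 1.4015.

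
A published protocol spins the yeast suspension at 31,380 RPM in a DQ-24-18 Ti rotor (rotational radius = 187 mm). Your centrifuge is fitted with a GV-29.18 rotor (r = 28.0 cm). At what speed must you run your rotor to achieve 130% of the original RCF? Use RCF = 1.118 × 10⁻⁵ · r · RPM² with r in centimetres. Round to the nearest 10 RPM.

≈ 29240 RPM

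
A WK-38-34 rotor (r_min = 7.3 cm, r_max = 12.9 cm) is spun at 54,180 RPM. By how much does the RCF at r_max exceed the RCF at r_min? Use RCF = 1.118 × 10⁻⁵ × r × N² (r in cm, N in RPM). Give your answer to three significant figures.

ΔRCF = 1.118 × 10⁻⁵ × (r_max − r_min) × N² = 1.118 × 10⁻⁵ × 5.6 × 2,935,472,400 ≈ 183,784.1

184000 x g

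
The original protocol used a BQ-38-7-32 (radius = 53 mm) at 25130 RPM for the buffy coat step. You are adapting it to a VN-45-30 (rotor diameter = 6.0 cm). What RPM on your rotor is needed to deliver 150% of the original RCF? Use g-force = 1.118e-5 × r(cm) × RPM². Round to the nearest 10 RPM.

≈ 40910 RPM

Original rotor: r = 53 mm = 5.3 cm
RCF = 1.118 × 10⁻⁵ × r × N²
RCF_original = 1.118 × 10⁻⁵ × 5.3 × (25130)² = 1.118 × 10⁻⁵ × 5.3 × 631,516,900 ≈ 37,419.9 × g
Target RCF = 1.5 × 37,419.9 ≈ 56,129.9 × g
Your rotor: r = 6.0 / 2 = 3 cm
56,129.9 = 1.118 × 10⁻⁵ × 3 × N²
N² = 56,129.9 / (3.354 × 10⁻⁵) = 1,673,521,169
N ≈ √1,673,521,169 ≈ 40,908.7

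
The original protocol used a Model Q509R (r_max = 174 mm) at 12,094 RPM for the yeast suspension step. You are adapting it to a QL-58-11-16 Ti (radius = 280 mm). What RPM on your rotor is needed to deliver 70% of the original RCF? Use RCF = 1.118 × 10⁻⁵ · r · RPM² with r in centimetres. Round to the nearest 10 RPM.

≈ 7980 RPM

Original rotor: r = 174 mm = 17.4 cm
RCF = 1.118 × 10⁻⁵ × r × N²
RCF_original = 1.118 × 10⁻⁵ × 17.4 × (12094)² = 1.118 × 10⁻⁵ × 17.4 × 146,264,836 ≈ 28,453.2 × g
Target RCF = 0.7 × 28,453.2 ≈ 19,917.2 × g
Your rotor: r = 280 mm = 28.0 cm
19,917.2 = 1.118 × 10⁻⁵ × 28 × N²
N² = 19,917.2 / (31.304 × 10⁻⁵) = 63,625,096
N ≈ √63,625,096 ≈ 7,976.5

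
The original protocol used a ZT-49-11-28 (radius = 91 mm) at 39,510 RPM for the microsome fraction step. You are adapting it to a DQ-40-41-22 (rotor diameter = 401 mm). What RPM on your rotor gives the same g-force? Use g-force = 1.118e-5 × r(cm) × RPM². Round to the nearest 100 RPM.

Original rotor: r = 91 mm = 9.1 cm
RCF = 1.118 × 10⁻⁵ × r × N²
RCF_original = 1.118 × 10⁻⁵ × 9.1 × (39510)² = 1.118 × 10⁻⁵ × 9.1 × 1,561,040,100 ≈ 158,817.1 × g
Your rotor: r = 401 mm / 2 = 200.5 mm = 20.05 cm
158,817.1 = 1.118 × 10⁻⁵ × 20.05 × N²
N² = 158,817.1 / (22.4159 × 10⁻⁵) = 708,502,001
N ≈ √708,502,001 ≈ 26,617.7

≈ 26600 RPM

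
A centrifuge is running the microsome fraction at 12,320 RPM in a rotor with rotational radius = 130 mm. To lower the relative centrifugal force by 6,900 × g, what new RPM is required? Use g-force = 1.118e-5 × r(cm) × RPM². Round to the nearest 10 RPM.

10210 RPM

r = 130 mm = 13.0 cm
Current RCF = 1.118 × 10⁻⁵ × 13 × (12320)² = 1.118 × 10⁻⁵ × 13 × 151,782,400 ≈ 22,060.1 × g
Target RCF = 22,060.1 − 6,900 = 15,160.1 × g
N² = 15,160.1 / (14.534 × 10⁻⁵) = 104,307,830
N ≈ √104,307,830 ≈ 10,213.1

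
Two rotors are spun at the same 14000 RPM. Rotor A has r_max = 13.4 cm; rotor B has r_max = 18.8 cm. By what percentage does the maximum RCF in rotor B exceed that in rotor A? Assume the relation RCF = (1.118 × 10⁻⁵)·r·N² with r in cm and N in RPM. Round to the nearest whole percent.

40%

At equal RPM, RCF scales linearly with r: ratio = 18.8 / 13.4 = 1.4030.
So rotor B delivers 40.3% more g-force.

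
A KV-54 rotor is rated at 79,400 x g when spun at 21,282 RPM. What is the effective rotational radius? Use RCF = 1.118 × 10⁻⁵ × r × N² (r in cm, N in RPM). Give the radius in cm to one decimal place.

79400 = 1.118 × 10⁻⁵ × r × (21282)²
r = 79400 / (1.118 × 10⁻⁵ × 452,923,524) = 79400 / 5063.685 ≈ 15.680 cm

≈ 15.7 cm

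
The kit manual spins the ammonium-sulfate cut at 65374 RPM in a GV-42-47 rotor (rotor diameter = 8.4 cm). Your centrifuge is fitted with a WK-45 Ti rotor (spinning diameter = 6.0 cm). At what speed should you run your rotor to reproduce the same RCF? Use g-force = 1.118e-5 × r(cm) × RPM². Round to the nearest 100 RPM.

Original rotor: r = 8.4 / 2 = 4.2 cm
RCF = 1.118 × 10⁻⁵ × r × N²
RCF_original = 1.118 × 10⁻⁵ × 4.2 × (65374)² = 1.118 × 10⁻⁵ × 4.2 × 4,273,759,876 ≈ 200,678.7 × g
Your rotor: r = 6.0 / 2 = 3 cm
200,678.7 = 1.118 × 10⁻⁵ × 3 × N²
N² = 200,678.7 / (3.354 × 10⁻⁵) = 5,983,264,758
N ≈ √5,983,264,758 ≈ 77,351.6

77400 RPM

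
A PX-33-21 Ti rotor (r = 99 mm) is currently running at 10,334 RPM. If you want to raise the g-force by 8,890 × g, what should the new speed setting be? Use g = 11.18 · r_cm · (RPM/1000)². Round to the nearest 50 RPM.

≈ 13700 RPM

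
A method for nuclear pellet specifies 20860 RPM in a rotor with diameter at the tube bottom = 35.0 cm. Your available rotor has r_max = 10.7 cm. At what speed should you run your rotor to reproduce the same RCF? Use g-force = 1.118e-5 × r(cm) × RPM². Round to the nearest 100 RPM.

Original rotor: r = 35.0 / 2 = 17.5 cm
RCF_original = 1.118 × 10⁻⁵ × 17.5 × (20860)² = 1.118 × 10⁻⁵ × 17.5 × 435,139,600 ≈ 85,135.1 × g
85,135.1 = 1.118 × 10⁻⁵ × 10.7 × N²
N² = 85,135.1 / (11.9626 × 10⁻⁵) = 711,677,227
N ≈ √711,677,227 ≈ 26,677.3

≈ 26700 RPM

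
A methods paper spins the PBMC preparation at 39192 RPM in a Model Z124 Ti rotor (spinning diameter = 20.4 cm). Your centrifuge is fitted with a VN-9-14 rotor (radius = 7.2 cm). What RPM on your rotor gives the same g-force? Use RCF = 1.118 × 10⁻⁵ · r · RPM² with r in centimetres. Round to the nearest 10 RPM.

≈ 46650 RPM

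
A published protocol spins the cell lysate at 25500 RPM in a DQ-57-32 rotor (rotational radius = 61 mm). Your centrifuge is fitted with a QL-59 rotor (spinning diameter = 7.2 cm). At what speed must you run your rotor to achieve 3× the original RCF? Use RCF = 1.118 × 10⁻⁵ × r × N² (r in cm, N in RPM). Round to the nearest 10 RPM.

Original rotor: r = 61 mm = 6.1 cm
RCF = 1.118 × 10⁻⁵ × r × N²
RCF_original = 1.118 × 10⁻⁵ × 6.1 × (25500)² = 1.118 × 10⁻⁵ × 6.1 × 650,250,000 ≈ 44,345.7 × g
Target RCF = 3 × 44,345.7 ≈ 133,037.1 × g
Your rotor: r = 7.2 / 2 = 3.6 cm
133,037.1 = 1.118 × 10⁻⁵ × 3.6 × N²
N² = 133,037.1 / (4.0248 × 10⁻⁵) = 3,305,433,810
N ≈ √3,305,433,810 ≈ 57,492.9

57490 RPM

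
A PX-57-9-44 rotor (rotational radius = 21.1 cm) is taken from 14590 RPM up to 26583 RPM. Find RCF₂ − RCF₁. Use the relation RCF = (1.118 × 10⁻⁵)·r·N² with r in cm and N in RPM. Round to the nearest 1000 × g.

≈ 116000 ×g

RCF₁ = 1.118 × 10⁻⁵ × 21.1 × (14590)² = 1.118 × 10⁻⁵ × 21.1 × 212,868,100 ≈ 50,215.2 × g
RCF₂ = 1.118 × 10⁻⁵ × 21.1 × (26583)² = 1.118 × 10⁻⁵ × 21.1 × 706,655,889 ≈ 166,698.7 × g
Increase = 166,698.7 − 50,215.2 = 116,483.5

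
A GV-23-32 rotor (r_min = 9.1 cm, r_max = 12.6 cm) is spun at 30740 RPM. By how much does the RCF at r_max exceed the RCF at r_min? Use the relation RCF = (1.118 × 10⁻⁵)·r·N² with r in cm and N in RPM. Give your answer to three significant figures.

RCF_max = 1.118 × 10⁻⁵ × 12.6 × (30740)² = 1.118 × 10⁻⁵ × 12.6 × 944,947,600 ≈ 133,112.9 × g
RCF_min = 1.118 × 10⁻⁵ × 9.1 × (30740)² = 1.118 × 10⁻⁵ × 9.1 × 944,947,600 ≈ 96,137.1 × g
ΔRCF = 133,112.9 − 96,137.1 = 36,975.8

≈ 37000 g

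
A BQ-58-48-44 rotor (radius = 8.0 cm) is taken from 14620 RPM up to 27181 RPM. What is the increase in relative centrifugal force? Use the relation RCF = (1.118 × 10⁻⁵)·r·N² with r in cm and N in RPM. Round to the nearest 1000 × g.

RCF₁ = 1.118 × 10⁻⁵ × 8 × (14620)² = 1.118 × 10⁻⁵ × 8 × 213,744,400 ≈ 19,117.3 × g
RCF₂ = 1.118 × 10⁻⁵ × 8 × (27181)² = 1.118 × 10⁻⁵ × 8 × 738,806,761 ≈ 66,078.9 × g
Increase = 66,078.9 − 19,117.3 = 46,961.6

47000 × g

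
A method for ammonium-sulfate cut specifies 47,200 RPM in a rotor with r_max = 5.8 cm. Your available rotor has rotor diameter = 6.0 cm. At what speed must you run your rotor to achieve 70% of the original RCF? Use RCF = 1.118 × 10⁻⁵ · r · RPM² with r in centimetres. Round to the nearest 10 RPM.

≈ 54910 RPM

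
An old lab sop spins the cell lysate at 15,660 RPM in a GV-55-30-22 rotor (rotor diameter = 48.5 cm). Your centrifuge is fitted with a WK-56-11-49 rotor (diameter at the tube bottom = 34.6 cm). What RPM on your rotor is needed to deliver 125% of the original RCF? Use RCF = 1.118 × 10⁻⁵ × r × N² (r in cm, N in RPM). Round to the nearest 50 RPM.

Original rotor: r = 48.5 / 2 = 24.25 cm
RCF = 1.118 × 10⁻⁵ × r × N²
RCF_original = 1.118 × 10⁻⁵ × 24.25 × (15660)² = 1.118 × 10⁻⁵ × 24.25 × 245,235,600 ≈ 66,487 × g
Target RCF = 1.25 × 66,487 ≈ 83,108.8 × g
Your rotor: r = 34.6 / 2 = 17.3 cm
83,108.8 = 1.118 × 10⁻⁵ × 17.3 × N²
N² = 83,108.8 / (19.3414 × 10⁻⁵) = 429,693,817
N ≈ √429,693,817 ≈ 20,729.1

20750 RPM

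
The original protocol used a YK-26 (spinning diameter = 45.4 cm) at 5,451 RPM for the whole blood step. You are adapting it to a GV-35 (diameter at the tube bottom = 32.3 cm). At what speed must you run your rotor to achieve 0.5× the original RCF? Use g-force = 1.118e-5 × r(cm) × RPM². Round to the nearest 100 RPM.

≈ 4600 RPM

Original rotor: r = 45.4 / 2 = 22.7 cm
RCF_original = 1.118 × 10⁻⁵ × 22.7 × (5451)² = 1.118 × 10⁻⁵ × 22.7 × 29,713,401 ≈ 7,540.8 × g
Target RCF = 0.5 × 7,540.8 ≈ 3,770.4 × g
Your rotor: r = 32.3 / 2 = 16.15 cm
3,770.4 = 1.118 × 10⁻⁵ × 16.15 × N²
N² = 3,770.4 / (18.0557 × 10⁻⁵) = 20,882,048
N ≈ √20,882,048 ≈ 4,569.7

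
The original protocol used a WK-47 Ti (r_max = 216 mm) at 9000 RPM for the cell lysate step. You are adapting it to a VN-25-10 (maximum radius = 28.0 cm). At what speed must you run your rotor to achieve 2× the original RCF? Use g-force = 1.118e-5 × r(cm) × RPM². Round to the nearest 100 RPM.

Original rotor: r = 216 mm = 21.6 cm
RCF_original = 1.118 × 10⁻⁵ × 21.6 × (9000)² = 1.118 × 10⁻⁵ × 21.6 × 81,000,000 ≈ 19,560.5 × g
Target RCF = 2 × 19,560.5 ≈ 39,121 × g
39,121 = 1.118 × 10⁻⁵ × 28 × N²
N² = 39,121 / (31.304 × 10⁻⁵) = 124,971,250
N ≈ √124,971,250 ≈ 11,179.1

11200 RPM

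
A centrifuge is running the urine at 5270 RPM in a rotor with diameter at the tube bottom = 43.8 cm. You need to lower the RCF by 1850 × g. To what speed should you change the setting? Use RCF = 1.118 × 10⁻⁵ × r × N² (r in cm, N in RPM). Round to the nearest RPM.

r = 43.8 / 2 = 21.9 cm
Current RCF = 1.118 × 10⁻⁵ × 21.9 × (5270)² = 1.118 × 10⁻⁵ × 21.9 × 27,772,900 ≈ 6,800 × g
Target RCF = 6,800 − 1,850 = 4,950 × g
N² = 4,950 / (24.4842 × 10⁻⁵) = 20,217,120
N ≈ √20,217,120 ≈ 4,496.3

N₂ ≈ 4496 RPM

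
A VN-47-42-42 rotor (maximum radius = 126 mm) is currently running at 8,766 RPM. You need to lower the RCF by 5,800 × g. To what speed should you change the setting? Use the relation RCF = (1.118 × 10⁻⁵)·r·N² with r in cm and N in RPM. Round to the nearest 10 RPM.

r = 126 mm = 12.6 cm
Current RCF = 1.118 × 10⁻⁵ × 12.6 × (8766)² = 1.118 × 10⁻⁵ × 12.6 × 76,842,756 ≈ 10,824.7 × g
Target RCF = 10,824.7 − 5,800 = 5,024.7 × g
N² = 5,024.7 / (14.0868 × 10⁻⁵) = 35,669,563
N ≈ √35,669,563 ≈ 5,972.4

N₂ ≈ 5970 RPM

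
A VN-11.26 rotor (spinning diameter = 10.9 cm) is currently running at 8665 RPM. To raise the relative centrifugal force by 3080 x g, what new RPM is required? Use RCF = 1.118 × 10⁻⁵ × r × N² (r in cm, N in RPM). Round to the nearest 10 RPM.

r = 10.9 / 2 = 5.45 cm
Current RCF = 1.118 × 10⁻⁵ × 5.45 × (8665)² = 1.118 × 10⁻⁵ × 5.45 × 75,082,225 ≈ 4,574.8 × g
Target RCF = 4,574.8 + 3,080 = 7,654.8 × g
N² = 7,654.8 / (6.0931 × 10⁻⁵) = 125,630,631
N ≈ √125,630,631 ≈ 11,208.5

11210 RPM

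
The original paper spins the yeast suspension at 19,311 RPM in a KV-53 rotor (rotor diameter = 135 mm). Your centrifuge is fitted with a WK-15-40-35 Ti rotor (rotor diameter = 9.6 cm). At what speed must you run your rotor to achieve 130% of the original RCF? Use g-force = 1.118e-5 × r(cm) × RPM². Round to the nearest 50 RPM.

Original rotor: r = 135 mm / 2 = 67.5 mm = 6.75 cm
RCF_original = 1.118 × 10⁻⁵ × 6.75 × (19311)² = 1.118 × 10⁻⁵ × 6.75 × 372,914,721 ≈ 28,142 × g
Target RCF = 1.3 × 28,142 ≈ 36,584.6 × g
Your rotor: r = 9.6 / 2 = 4.8 cm
36,584.6 = 1.118 × 10⁻⁵ × 4.8 × N²
N² = 36,584.6 / (5.3664 × 10⁻⁵) = 681,734,496
N ≈ √681,734,496 ≈ 26,110.0

≈ 26100 RPM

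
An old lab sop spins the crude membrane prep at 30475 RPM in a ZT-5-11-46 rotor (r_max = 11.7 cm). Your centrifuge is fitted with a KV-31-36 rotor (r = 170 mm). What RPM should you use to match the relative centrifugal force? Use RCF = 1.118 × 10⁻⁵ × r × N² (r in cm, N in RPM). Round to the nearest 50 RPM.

RCF_original = 1.118 × 10⁻⁵ × 11.7 × (30475)² = 1.118 × 10⁻⁵ × 11.7 × 928,725,625 ≈ 121,482.9 × g
Your rotor: r = 170 mm = 17.0 cm
121,482.9 = 1.118 × 10⁻⁵ × 17 × N²
N² = 121,482.9 / (19.006 × 10⁻⁵) = 639,181,837
N ≈ √639,181,837 ≈ 25,282.0

25300 RPM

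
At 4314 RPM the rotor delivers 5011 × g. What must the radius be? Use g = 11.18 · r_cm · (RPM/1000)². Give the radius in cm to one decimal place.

5011 = 11.18 × r × (4.314)²
r = 5011 / (11.18 × 18.610596) = 5011 / 208.0665 ≈ 24.084 cm

24.1 cm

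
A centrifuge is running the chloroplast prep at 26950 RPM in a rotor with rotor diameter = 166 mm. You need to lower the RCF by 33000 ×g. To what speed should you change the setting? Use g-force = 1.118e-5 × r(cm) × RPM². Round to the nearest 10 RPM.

r = 166 mm / 2 = 83 mm = 8.3 cm
Current RCF = 1.118 × 10⁻⁵ × 8.3 × (26950)² = 1.118 × 10⁻⁵ × 8.3 × 726,302,500 ≈ 67,396.5 × g
Target RCF = 67,396.5 − 33,000 = 34,396.5 × g
N² = 34,396.5 / (9.2794 × 10⁻⁵) = 370,675,906
N ≈ √370,675,906 ≈ 19,252.9

N₂ ≈ 19250 RPM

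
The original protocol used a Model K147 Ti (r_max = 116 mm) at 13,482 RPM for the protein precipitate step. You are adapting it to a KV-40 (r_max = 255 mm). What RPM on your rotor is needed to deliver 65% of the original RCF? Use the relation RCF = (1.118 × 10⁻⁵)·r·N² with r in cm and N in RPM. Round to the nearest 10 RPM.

7330 RPM

Original rotor: r = 116 mm = 11.6 cm
RCF_original = 1.118 × 10⁻⁵ × 11.6 × (13482)² = 1.118 × 10⁻⁵ × 11.6 × 181,764,324 ≈ 23,572.7 × g
Target RCF = 0.65 × 23,572.7 ≈ 15,322.3 × g
Your rotor: r = 255 mm = 25.5 cm
15,322.3 = 1.118 × 10⁻⁵ × 25.5 × N²
N² = 15,322.3 / (28.509 × 10⁻⁵) = 53,745,484
N ≈ √53,745,484 ≈ 7,331.1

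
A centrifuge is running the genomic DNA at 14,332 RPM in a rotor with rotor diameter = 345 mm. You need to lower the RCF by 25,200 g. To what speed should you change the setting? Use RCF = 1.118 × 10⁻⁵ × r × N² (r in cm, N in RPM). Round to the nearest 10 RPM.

≈ 8650 RPM

r = 345 mm / 2 = 172.5 mm = 17.25 cm
Current RCF = 1.118 × 10⁻⁵ × 17.25 × (14332)² = 1.118 × 10⁻⁵ × 17.25 × 205,406,224 ≈ 39,613.6 × g
Target RCF = 39,613.6 − 25,200 = 14,413.6 × g
N² = 14,413.6 / (19.2855 × 10⁻⁵) = 74,738,016
N ≈ √74,738,016 ≈ 8,645.1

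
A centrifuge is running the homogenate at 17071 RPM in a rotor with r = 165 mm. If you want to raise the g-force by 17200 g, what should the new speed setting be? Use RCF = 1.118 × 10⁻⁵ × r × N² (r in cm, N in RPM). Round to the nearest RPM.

19613 RPM

r = 165 mm = 16.5 cm
Current RCF = 1.118 × 10⁻⁵ × 16.5 × (17071)² = 1.118 × 10⁻⁵ × 16.5 × 291,419,041 ≈ 53,758.1 × g
Target RCF = 53,758.1 + 17,200 = 70,958.1 × g
N² = 70,958.1 / (18.447 × 10⁻⁵) = 384,659,294
N ≈ √384,659,294 ≈ 19,612.7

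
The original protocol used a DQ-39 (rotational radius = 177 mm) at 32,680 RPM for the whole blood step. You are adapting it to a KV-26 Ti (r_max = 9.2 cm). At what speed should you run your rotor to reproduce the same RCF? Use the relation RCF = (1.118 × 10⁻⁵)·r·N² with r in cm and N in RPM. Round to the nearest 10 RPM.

≈ 45330 RPM

Original rotor: r = 177 mm = 17.7 cm
RCF_original = 1.118 × 10⁻⁵ × 17.7 × (32680)² = 1.118 × 10⁻⁵ × 17.7 × 1,067,982,400 ≈ 211,338.8 × g
211,338.8 = 1.118 × 10⁻⁵ × 9.2 × N²
N² = 211,338.8 / (10.2856 × 10⁻⁵) = 2,054,705,608
N ≈ √2,054,705,608 ≈ 45,328.9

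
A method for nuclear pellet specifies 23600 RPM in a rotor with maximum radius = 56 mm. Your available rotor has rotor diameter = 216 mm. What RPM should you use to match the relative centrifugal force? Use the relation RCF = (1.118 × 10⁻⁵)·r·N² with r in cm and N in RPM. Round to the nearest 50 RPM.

17000 RPM

Original rotor: r = 56 mm = 5.6 cm
RCF = 1.118 × 10⁻⁵ × r × N²
RCF_original = 1.118 × 10⁻⁵ × 5.6 × (23600)² = 1.118 × 10⁻⁵ × 5.6 × 556,960,000 ≈ 34,870.2 × g
Your rotor: r = 216 mm / 2 = 108 mm = 10.8 cm
34,870.2 = 1.118 × 10⁻⁵ × 10.8 × N²
N² = 34,870.2 / (12.0744 × 10⁻⁵) = 288,794,474
N ≈ √288,794,474 ≈ 16,994.0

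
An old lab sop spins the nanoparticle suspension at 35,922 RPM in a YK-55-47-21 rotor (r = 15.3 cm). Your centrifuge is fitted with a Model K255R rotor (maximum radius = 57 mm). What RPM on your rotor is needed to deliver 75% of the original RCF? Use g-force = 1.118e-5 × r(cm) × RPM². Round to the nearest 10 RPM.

50970 RPM

RCF = 1.118 × 10⁻⁵ × r × N²
RCF_original = 1.118 × 10⁻⁵ × 15.3 × (35922)² = 1.118 × 10⁻⁵ × 15.3 × 1,290,390,084 ≈ 220,726.4 × g
Target RCF = 0.75 × 220,726.4 ≈ 165,544.8 × g
Your rotor: r = 57 mm = 5.7 cm
165,544.8 = 1.118 × 10⁻⁵ × 5.7 × N²
N² = 165,544.8 / (6.3726 × 10⁻⁵) = 2,597,759,156
N ≈ √2,597,759,156 ≈ 50,968.2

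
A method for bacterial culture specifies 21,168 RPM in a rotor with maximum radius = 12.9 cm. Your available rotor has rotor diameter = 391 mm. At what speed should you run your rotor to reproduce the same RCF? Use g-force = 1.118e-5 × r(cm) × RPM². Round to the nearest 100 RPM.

RCF_original = 1.118 × 10⁻⁵ × 12.9 × (21168)² = 1.118 × 10⁻⁵ × 12.9 × 448,084,224 ≈ 64,623.6 × g
Your rotor: r = 391 mm / 2 = 195.5 mm = 19.55 cm
64,623.6 = 1.118 × 10⁻⁵ × 19.55 × N²
N² = 64,623.6 / (21.8569 × 10⁻⁵) = 295,666,815
N ≈ √295,666,815 ≈ 17,195.0

≈ 17200 RPM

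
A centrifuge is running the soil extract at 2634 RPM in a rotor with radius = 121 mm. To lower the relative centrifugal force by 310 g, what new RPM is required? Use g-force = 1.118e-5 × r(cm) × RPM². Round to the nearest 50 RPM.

2150 RPM

r = 121 mm = 12.1 cm
Current RCF = 1.118 × 10⁻⁵ × 12.1 × (2634)² = 1.118 × 10⁻⁵ × 12.1 × 6,937,956 ≈ 938.6 × g
Target RCF = 938.6 − 310 = 628.6 × g
N² = 628.6 / (13.5278 × 10⁻⁵) = 4,646,727
N ≈ √4,646,727 ≈ 2,155.6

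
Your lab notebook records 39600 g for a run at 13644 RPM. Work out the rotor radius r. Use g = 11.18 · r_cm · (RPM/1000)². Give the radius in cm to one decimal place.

19.0 cm

RCF = 11.18 × r × (N/1000)²
39600 = 11.18 × r × (13.644)²
r = 39600 / (11.18 × 186.158736) = 39600 / 2081.255 ≈ 19.027 cm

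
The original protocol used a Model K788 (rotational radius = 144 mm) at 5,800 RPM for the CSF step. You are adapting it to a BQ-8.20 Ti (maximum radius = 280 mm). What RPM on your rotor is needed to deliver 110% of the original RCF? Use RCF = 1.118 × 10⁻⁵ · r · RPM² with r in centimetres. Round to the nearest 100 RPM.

4400 RPM

Original rotor: r = 144 mm = 14.4 cm
RCF = 1.118 × 10⁻⁵ × r × N²
RCF_original = 1.118 × 10⁻⁵ × 14.4 × (5800)² = 1.118 × 10⁻⁵ × 14.4 × 33,640,000 ≈ 5,415.8 × g
Target RCF = 1.1 × 5,415.8 ≈ 5,957.4 × g
Your rotor: r = 280 mm = 28.0 cm
5,957.4 = 1.118 × 10⁻⁵ × 28 × N²
N² = 5,957.4 / (31.304 × 10⁻⁵) = 19,030,795
N ≈ √19,030,795 ≈ 4,362.4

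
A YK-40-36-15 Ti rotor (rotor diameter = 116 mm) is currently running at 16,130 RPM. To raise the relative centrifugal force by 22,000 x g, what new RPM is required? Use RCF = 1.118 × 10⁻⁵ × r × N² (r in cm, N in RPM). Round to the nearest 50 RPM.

≈ 24500 RPM

r = 116 mm / 2 = 58 mm = 5.8 cm
Current RCF = 1.118 × 10⁻⁵ × 5.8 × (16130)² = 1.118 × 10⁻⁵ × 5.8 × 260,176,900 ≈ 16,870.9 × g
Target RCF = 16,870.9 + 22,000 = 38,870.9 × g
N² = 38,870.9 / (6.4844 × 10⁻⁵) = 599,452,532
N ≈ √599,452,532 ≈ 24,483.7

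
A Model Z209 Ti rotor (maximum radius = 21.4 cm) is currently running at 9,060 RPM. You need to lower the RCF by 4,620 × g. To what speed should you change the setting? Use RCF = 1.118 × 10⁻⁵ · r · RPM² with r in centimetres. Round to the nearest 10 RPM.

Current RCF = 1.118 × 10⁻⁵ × 21.4 × (9060)² = 1.118 × 10⁻⁵ × 21.4 × 82,083,600 ≈ 19,638.7 × g
Target RCF = 19,638.7 − 4,620 = 15,018.7 × g
N² = 15,018.7 / (23.9252 × 10⁻⁵) = 62,773,561
N ≈ √62,773,561 ≈ 7,923.0

N₂ ≈ 7920 RPM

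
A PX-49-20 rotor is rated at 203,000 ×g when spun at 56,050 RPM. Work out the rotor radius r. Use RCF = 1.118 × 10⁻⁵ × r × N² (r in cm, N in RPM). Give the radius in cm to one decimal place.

5.8 cm

RCF = 1.118 × 10⁻⁵ × r × N²
203000 = 1.118 × 10⁻⁵ × r × (56050)²
r = 203000 / (1.118 × 10⁻⁵ × 3,141,602,500) = 203000 / 35123.12 ≈ 5.780 cm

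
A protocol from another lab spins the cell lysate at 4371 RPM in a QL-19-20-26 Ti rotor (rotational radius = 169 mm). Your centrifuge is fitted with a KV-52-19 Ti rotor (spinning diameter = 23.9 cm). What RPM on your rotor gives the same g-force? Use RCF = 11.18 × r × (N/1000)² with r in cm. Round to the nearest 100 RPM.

≈ 5200 RPM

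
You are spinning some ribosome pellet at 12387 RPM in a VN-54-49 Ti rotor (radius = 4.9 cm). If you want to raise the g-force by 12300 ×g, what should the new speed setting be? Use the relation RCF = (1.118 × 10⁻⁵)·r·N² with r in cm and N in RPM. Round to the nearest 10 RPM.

19440 RPM

Current RCF = 1.118 × 10⁻⁵ × 4.9 × (12387)² = 1.118 × 10⁻⁵ × 4.9 × 153,437,769 ≈ 8,405.6 × g
Target RCF = 8,405.6 + 12,300 = 20,705.6 × g
N² = 20,705.6 / (5.4782 × 10⁻⁵) = 377,963,565
N ≈ √377,963,565 ≈ 19,441.3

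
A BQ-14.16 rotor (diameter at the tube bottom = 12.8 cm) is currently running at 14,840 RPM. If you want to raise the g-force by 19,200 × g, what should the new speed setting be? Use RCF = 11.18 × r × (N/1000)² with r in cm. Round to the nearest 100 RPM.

r = 12.8 / 2 = 6.4 cm
Current RCF = 11.18 × 6.4 × (14.84)² = 11.18 × 6.4 × 220.2256 ≈ 15,757.6 × g
Target RCF = 15,757.6 + 19,200 = 34,957.6 × g
(N/1000)² = 34,957.6 / 71.552 = 488.5622
N = 1000 × √488.5622 ≈ 22,103.4

≈ 22100 RPM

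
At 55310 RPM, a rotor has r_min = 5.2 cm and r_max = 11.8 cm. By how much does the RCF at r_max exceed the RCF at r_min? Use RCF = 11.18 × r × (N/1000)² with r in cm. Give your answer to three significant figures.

226000 ×g

RCF_max = 11.18 × 11.8 × (55.31)² = 11.18 × 11.8 × 3,059.1961 ≈ 403,581.4 × g
RCF_min = 11.18 × 5.2 × (55.31)² = 11.18 × 5.2 × 3,059.1961 ≈ 177,849.4 × g
ΔRCF = 403,581.4 − 177,849.4 = 225,732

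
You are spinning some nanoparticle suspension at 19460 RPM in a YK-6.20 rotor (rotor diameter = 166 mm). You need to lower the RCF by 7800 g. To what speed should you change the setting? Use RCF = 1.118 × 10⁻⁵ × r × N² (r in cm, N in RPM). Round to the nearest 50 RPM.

r = 166 mm / 2 = 83 mm = 8.3 cm
Current RCF = 1.118 × 10⁻⁵ × 8.3 × (19460)² = 1.118 × 10⁻⁵ × 8.3 × 378,691,600 ≈ 35,140.3 × g
Target RCF = 35,140.3 − 7,800 = 27,340.3 × g
N² = 27,340.3 / (9.2794 × 10⁻⁵) = 294,634,351
N ≈ √294,634,351 ≈ 17,164.9

≈ 17150 RPM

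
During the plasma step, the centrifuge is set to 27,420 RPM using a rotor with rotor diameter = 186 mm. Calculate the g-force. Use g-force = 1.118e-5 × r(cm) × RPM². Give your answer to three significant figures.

≈ 78200 × g

r = 186 mm / 2 = 93 mm = 9.3 cm
RCF = 1.118 × 10⁻⁵ × 9.3 × (27420)² = 1.118 × 10⁻⁵ × 9.3 × 751,856,400 ≈ 78,173.5 × g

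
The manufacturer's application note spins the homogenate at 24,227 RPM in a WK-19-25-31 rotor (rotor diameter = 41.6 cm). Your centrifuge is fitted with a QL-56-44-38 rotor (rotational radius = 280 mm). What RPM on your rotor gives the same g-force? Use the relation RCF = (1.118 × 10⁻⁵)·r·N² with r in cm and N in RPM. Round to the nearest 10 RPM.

20880 RPM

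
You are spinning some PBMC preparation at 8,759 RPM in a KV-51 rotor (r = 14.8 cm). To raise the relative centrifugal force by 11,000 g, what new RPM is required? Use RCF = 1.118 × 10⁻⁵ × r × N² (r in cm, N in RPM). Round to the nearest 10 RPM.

N₂ ≈ 11970 RPM

Current RCF = 1.118 × 10⁻⁵ × 14.8 × (8759)² = 1.118 × 10⁻⁵ × 14.8 × 76,720,081 ≈ 12,694.4 × g
Target RCF = 12,694.4 + 11,000 = 23,694.4 × g
N² = 23,694.4 / (16.5464 × 10⁻⁵) = 143,199,729
N ≈ √143,199,729 ≈ 11,966.6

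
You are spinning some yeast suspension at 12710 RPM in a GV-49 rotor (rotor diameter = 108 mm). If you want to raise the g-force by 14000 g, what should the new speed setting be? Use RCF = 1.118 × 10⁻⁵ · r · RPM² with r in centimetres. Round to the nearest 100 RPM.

r = 108 mm / 2 = 54 mm = 5.4 cm
Current RCF = 1.118 × 10⁻⁵ × 5.4 × (12710)² = 1.118 × 10⁻⁵ × 5.4 × 161,544,100 ≈ 9,752.7 × g
Target RCF = 9,752.7 + 14,000 = 23,752.7 × g
N² = 23,752.7 / (6.0372 × 10⁻⁵) = 393,439,011
N ≈ √393,439,011 ≈ 19,835.3

19800 RPM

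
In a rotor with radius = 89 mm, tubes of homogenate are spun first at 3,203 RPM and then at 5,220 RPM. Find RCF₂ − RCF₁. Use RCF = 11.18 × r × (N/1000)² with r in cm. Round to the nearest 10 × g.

≈ 1690 g

r = 89 mm = 8.9 cm
RCF₁ = 11.18 × 8.9 × (3.203)² = 11.18 × 8.9 × 10.259209 ≈ 1,020.8 × g
RCF₂ = 11.18 × 8.9 × (5.22)² = 11.18 × 8.9 × 27.2484 ≈ 2,711.3 × g
Increase = 2,711.3 − 1,020.8 = 1,690.5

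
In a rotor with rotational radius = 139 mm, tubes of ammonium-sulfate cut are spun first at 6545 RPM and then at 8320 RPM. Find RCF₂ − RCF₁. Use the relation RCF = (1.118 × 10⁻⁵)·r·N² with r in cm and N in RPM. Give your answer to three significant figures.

≈ 4100 x g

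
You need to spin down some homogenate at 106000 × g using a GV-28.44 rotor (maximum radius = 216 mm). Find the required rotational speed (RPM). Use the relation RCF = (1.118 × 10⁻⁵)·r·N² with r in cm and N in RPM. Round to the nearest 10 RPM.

N ≈ 20950 RPM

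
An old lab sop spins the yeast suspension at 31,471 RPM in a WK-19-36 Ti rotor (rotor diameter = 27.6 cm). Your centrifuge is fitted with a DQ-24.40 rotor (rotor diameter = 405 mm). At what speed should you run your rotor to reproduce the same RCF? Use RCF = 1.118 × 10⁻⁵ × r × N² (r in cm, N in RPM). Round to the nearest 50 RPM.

≈ 26000 RPM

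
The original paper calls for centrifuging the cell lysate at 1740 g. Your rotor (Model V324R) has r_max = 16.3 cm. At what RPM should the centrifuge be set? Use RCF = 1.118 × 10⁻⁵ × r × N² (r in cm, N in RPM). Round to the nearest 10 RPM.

N ≈ 3090 RPM

RCF = 1.118 × 10⁻⁵ × r × N²
1,740 = 1.118 × 10⁻⁵ × 16.3 × N²
N² = 1,740 / (18.2234 × 10⁻⁵) = 9,548,163
N ≈ √9,548,163 ≈ 3,090.0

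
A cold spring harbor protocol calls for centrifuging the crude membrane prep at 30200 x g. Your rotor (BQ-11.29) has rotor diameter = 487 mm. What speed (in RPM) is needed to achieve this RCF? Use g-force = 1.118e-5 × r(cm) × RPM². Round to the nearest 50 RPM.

N ≈ 10550 RPM

r = 487 mm / 2 = 243.5 mm = 24.35 cm
30,200 = 1.118 × 10⁻⁵ × 24.35 × N²
N² = 30,200 / (27.2233 × 10⁻⁵) = 110,934,383
N ≈ √110,934,383 ≈ 10,532.5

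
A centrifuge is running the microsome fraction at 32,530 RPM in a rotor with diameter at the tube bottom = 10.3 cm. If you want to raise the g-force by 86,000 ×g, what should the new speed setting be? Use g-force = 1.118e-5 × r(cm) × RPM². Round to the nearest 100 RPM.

50500 RPM

r = 10.3 / 2 = 5.15 cm
Current RCF = 1.118 × 10⁻⁵ × 5.15 × (32530)² = 1.118 × 10⁻⁵ × 5.15 × 1,058,200,900 ≈ 60,928 × g
Target RCF = 60,928 + 86,000 = 146,928 × g
N² = 146,928 / (5.7577 × 10⁻⁵) = 2,551,852,302
N ≈ √2,551,852,302 ≈ 50,515.9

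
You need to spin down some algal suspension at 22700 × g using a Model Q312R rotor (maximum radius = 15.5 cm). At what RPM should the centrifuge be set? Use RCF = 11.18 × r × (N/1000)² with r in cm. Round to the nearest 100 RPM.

N ≈ 11400 RPM

22,700 = 11.18 × 15.5 × (N/1000)²
(N/1000)² = 22,700 / 173.29 = 130.9943
N = 1000 × √130.9943 ≈ 11,445.3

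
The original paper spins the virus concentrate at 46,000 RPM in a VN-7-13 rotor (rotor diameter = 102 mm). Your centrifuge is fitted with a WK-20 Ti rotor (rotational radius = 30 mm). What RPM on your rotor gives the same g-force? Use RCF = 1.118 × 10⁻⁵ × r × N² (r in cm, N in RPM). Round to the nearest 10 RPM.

≈ 59980 RPM

Original rotor: r = 102 mm / 2 = 51 mm = 5.1 cm
RCF_original = 1.118 × 10⁻⁵ × 5.1 × (46000)² = 1.118 × 10⁻⁵ × 5.1 × 2,116,000,000 ≈ 120,650.1 × g
Your rotor: r = 30 mm = 3.0 cm
120,650.1 = 1.118 × 10⁻⁵ × 3 × N²
N² = 120,650.1 / (3.354 × 10⁻⁵) = 3,597,200,358
N ≈ √3,597,200,358 ≈ 59,976.7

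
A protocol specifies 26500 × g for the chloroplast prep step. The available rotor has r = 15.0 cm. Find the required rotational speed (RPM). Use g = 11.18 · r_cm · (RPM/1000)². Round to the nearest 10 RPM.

12570 RPM

26,500 = 11.18 × 15 × (N/1000)²
(N/1000)² = 26,500 / 167.7 = 158.0203
N = 1000 × √158.0203 ≈ 12,570.6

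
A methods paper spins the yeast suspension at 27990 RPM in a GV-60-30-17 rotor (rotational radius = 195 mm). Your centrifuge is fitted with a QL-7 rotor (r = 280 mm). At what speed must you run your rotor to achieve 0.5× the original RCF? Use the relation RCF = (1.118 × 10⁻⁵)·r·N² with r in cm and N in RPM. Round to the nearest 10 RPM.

Original rotor: r = 195 mm = 19.5 cm
RCF_original = 1.118 × 10⁻⁵ × 19.5 × (27990)² = 1.118 × 10⁻⁵ × 19.5 × 783,440,100 ≈ 170,797.8 × g
Target RCF = 0.5 × 170,797.8 ≈ 85,398.9 × g
Your rotor: r = 280 mm = 28.0 cm
85,398.9 = 1.118 × 10⁻⁵ × 28 × N²
N² = 85,398.9 / (31.304 × 10⁻⁵) = 272,805,073
N ≈ √272,805,073 ≈ 16,516.8

≈ 16520 RPM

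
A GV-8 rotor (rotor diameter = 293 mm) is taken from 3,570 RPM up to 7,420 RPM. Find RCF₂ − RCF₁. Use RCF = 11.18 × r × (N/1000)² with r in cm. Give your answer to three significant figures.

≈ 6930 × g

r = 293 mm / 2 = 146.5 mm = 14.65 cm
RCF₁ = 11.18 × 14.65 × (3.57)² = 11.18 × 14.65 × 12.7449 ≈ 2,087.4 × g
RCF₂ = 11.18 × 14.65 × (7.42)² = 11.18 × 14.65 × 55.0564 ≈ 9,017.5 × g
Increase = 9,017.5 − 2,087.4 = 6,930.1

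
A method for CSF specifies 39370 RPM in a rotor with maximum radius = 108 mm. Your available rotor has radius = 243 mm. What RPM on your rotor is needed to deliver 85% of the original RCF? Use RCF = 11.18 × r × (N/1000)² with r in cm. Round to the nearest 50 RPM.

≈ 24200 RPM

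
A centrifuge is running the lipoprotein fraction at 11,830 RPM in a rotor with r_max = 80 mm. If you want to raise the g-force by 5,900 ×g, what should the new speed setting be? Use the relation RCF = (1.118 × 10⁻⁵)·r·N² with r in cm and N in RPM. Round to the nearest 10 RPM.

N₂ ≈ 14350 RPM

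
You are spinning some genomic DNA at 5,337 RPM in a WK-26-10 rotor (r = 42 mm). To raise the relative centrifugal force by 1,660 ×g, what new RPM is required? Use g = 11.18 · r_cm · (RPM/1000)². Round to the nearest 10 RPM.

r = 42 mm = 4.2 cm
Current RCF = 11.18 × 4.2 × (5.337)² = 11.18 × 4.2 × 28.483569 ≈ 1,337.5 × g
Target RCF = 1,337.5 + 1,660 = 2,997.5 × g
(N/1000)² = 2,997.5 / 46.956 = 63.83636
N = 1000 × √63.83636 ≈ 7,989.8

≈ 7990 RPM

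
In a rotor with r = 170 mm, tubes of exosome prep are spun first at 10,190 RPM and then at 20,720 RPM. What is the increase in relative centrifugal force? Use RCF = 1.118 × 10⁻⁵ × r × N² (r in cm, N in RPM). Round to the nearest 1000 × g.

r = 170 mm = 17.0 cm
RCF₁ = 1.118 × 10⁻⁵ × 17 × (10190)² = 1.118 × 10⁻⁵ × 17 × 103,836,100 ≈ 19,735.1 × g
RCF₂ = 1.118 × 10⁻⁵ × 17 × (20720)² = 1.118 × 10⁻⁵ × 17 × 429,318,400 ≈ 81,596.3 × g
Increase = 81,596.3 − 19,735.1 = 61,861.2

62000 x g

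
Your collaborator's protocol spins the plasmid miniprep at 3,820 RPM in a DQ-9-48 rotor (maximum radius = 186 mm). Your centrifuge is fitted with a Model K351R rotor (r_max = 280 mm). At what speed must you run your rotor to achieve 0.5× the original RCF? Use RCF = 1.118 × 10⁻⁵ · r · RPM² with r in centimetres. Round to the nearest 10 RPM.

2200 RPM

Original rotor: r = 186 mm = 18.6 cm
RCF_original = 1.118 × 10⁻⁵ × 18.6 × (3820)² = 1.118 × 10⁻⁵ × 18.6 × 14,592,400 ≈ 3,034.5 × g
Target RCF = 0.5 × 3,034.5 ≈ 1,517.2 × g
Your rotor: r = 280 mm = 28.0 cm
1,517.2 = 1.118 × 10⁻⁵ × 28 × N²
N² = 1,517.2 / (31.304 × 10⁻⁵) = 4,846,665
N ≈ √4,846,665 ≈ 2,201.5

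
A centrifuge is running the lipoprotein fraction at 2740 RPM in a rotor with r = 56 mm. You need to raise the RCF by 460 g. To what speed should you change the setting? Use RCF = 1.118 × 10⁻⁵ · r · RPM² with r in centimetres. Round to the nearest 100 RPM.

r = 56 mm = 5.6 cm
Current RCF = 1.118 × 10⁻⁵ × 5.6 × (2740)² = 1.118 × 10⁻⁵ × 5.6 × 7,507,600 ≈ 470 × g
Target RCF = 470 + 460 = 930 × g
N² = 930 / (6.2608 × 10⁻⁵) = 14,854,332
N ≈ √14,854,332 ≈ 3,854.1

≈ 3900 RPM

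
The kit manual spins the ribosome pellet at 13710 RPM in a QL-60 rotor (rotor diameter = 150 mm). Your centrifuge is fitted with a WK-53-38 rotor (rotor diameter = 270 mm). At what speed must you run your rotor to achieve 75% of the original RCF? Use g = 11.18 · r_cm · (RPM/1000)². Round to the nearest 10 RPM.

Original rotor: r = 150 mm / 2 = 75 mm = 7.5 cm
RCF = 11.18 × r × (N/1000)²
RCF_original = 11.18 × 7.5 × (13.71)² = 11.18 × 7.5 × 187.9641 ≈ 15,760.8 × g
Target RCF = 0.75 × 15,760.8 ≈ 11,820.6 × g
Your rotor: r = 270 mm / 2 = 135 mm = 13.5 cm
11,820.6 = 11.18 × 13.5 × (N/1000)²
(N/1000)² = 11,820.6 / 150.93 = 78.31843
N = 1000 × √78.31843 ≈ 8,849.8

8850 RPM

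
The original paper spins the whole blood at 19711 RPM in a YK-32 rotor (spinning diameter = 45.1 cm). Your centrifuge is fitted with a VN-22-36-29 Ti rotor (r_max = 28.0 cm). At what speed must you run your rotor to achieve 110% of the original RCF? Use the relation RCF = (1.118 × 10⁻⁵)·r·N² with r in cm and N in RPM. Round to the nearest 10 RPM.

≈ 18550 RPM

Original rotor: r = 45.1 / 2 = 22.55 cm
RCF = 1.118 × 10⁻⁵ × r × N²
RCF_original = 1.118 × 10⁻⁵ × 22.55 × (19711)² = 1.118 × 10⁻⁵ × 22.55 × 388,523,521 ≈ 97,950.3 × g
Target RCF = 1.1 × 97,950.3 ≈ 107,745.3 × g
107,745.3 = 1.118 × 10⁻⁵ × 28 × N²
N² = 107,745.3 / (31.304 × 10⁻⁵) = 344,190,199
N ≈ √344,190,199 ≈ 18,552.4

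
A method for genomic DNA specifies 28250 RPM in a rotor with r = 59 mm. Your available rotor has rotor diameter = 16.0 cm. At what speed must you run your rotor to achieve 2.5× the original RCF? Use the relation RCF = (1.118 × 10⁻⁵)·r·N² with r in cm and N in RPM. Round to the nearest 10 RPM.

≈ 38360 RPM

Original rotor: r = 59 mm = 5.9 cm
RCF_original = 1.118 × 10⁻⁵ × 5.9 × (28250)² = 1.118 × 10⁻⁵ × 5.9 × 798,062,500 ≈ 52,641.8 × g
Target RCF = 2.5 × 52,641.8 ≈ 131,604.5 × g
Your rotor: r = 16.0 / 2 = 8 cm
131,604.5 = 1.118 × 10⁻⁵ × 8 × N²
N² = 131,604.5 / (8.944 × 10⁻⁵) = 1,471,427,773
N ≈ √1,471,427,773 ≈ 38,359.2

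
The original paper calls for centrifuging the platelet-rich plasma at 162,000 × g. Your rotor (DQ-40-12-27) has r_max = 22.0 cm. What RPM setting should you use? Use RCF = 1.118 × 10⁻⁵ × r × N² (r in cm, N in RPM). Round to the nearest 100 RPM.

162,000 = 1.118 × 10⁻⁵ × 22 × N²
N² = 162,000 / (24.596 × 10⁻⁵) = 658,643,682
N ≈ √658,643,682 ≈ 25,664.1

25700 RPM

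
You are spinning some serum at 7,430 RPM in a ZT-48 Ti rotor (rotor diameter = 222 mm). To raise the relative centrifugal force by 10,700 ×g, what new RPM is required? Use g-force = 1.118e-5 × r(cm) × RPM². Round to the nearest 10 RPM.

r = 222 mm / 2 = 111 mm = 11.1 cm
Current RCF = 1.118 × 10⁻⁵ × 11.1 × (7430)² = 1.118 × 10⁻⁵ × 11.1 × 55,204,900 ≈ 6,850.8 × g
Target RCF = 6,850.8 + 10,700 = 17,550.8 × g
N² = 17,550.8 / (12.4098 × 10⁻⁵) = 141,426,937
N ≈ √141,426,937 ≈ 11,892.3

≈ 11890 RPM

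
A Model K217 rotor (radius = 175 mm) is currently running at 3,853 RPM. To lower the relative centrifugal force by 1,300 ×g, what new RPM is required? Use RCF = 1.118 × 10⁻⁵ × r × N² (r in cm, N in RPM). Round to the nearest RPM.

r = 175 mm = 17.5 cm
Current RCF = 1.118 × 10⁻⁵ × 17.5 × (3853)² = 1.118 × 10⁻⁵ × 17.5 × 14,845,609 ≈ 2,904.5 × g
Target RCF = 2,904.5 − 1,300 = 1,604.5 × g
N² = 1,604.5 / (19.565 × 10⁻⁵) = 8,200,869
N ≈ √8,200,869 ≈ 2,863.7

N₂ ≈ 2864 RPM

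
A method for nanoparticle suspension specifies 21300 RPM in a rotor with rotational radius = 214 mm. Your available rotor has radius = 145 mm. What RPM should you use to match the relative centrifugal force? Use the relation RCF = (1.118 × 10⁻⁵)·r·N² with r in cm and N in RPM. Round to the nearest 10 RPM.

Original rotor: r = 214 mm = 21.4 cm
RCF_original = 1.118 × 10⁻⁵ × 21.4 × (21300)² = 1.118 × 10⁻⁵ × 21.4 × 453,690,000 ≈ 108,546.2 × g
Your rotor: r = 145 mm = 14.5 cm
108,546.2 = 1.118 × 10⁻⁵ × 14.5 × N²
N² = 108,546.2 / (16.211 × 10⁻⁵) = 669,583,616
N ≈ √669,583,616 ≈ 25,876.3

≈ 25880 RPM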